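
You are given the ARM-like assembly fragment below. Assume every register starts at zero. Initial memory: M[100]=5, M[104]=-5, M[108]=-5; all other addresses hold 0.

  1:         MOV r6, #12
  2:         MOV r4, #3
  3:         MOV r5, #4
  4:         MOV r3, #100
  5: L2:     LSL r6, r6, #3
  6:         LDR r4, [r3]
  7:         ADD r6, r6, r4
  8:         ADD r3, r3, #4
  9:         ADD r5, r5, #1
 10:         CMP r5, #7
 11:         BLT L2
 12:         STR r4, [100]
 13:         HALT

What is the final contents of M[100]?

r6=12
r4=3
r5=4
r3=100
r6=12<<3=96
r4=M[100]=5
r6=96+5=101
r3=100+4=104
r5=4+1=5
CMP r5, #7  (cmp 5,7)
BLT L2: taken
r6=101<<3=808
r4=M[104]=-5
r6=808+(-5)=803
r3=104+4=108
r5=5+1=6
CMP r5, #7  (cmp 6,7)
BLT L2: taken
r6=803<<3=6424
r4=M[108]=-5
r6=6424+(-5)=6419
r3=108+4=112
r5=6+1=7
CMP r5, #7  (cmp 7,7)
BLT L2: not taken
STR r4, [100] → M[100]=-5
halt.

-5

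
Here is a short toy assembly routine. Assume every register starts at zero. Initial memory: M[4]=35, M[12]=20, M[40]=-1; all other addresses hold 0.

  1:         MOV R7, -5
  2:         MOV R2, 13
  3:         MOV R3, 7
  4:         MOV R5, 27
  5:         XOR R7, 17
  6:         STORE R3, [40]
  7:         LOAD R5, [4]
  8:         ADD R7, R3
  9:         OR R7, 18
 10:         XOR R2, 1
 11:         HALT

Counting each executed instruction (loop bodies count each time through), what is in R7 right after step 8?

R7=-5
R2=13
R3=7
R5=27
R7=(-5)^17=-22
STORE R3, [40] → M[40]=7
R5=M[4]=35
R7=(-22)+7=-15
After step 8: R7 = -15.

-15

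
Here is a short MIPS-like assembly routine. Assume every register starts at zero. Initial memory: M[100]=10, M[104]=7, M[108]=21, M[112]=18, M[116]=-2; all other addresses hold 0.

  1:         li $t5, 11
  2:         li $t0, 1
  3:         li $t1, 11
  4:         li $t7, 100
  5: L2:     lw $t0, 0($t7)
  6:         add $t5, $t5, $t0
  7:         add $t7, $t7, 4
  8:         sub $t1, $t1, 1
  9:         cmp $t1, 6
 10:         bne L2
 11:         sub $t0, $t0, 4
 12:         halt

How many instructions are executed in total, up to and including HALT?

$t5=11
$t0=1
$t1=11
$t7=100
$t0=M[100]=10
$t5=11+10=21
$t7=100+4=104
$t1=11-1=10
cmp $t1, 6  (cmp 10,6)
bne L2: taken
$t0=M[104]=7
$t5=21+7=28
$t7=104+4=108
$t1=10-1=9
cmp $t1, 6  (cmp 9,6)
bne L2: taken
$t0=M[108]=21
$t5=28+21=49
$t7=108+4=112
$t1=9-1=8
cmp $t1, 6  (cmp 8,6)
bne L2: taken
$t0=M[112]=18
$t5=49+18=67
$t7=112+4=116
$t1=8-1=7
cmp $t1, 6  (cmp 7,6)
bne L2: taken
$t0=M[116]=-2
$t5=67+(-2)=65
$t7=116+4=120
$t1=7-1=6
cmp $t1, 6  (cmp 6,6)
bne L2: not taken
$t0=(-2)-4=-6
halt.
Total executed instructions: 36.

36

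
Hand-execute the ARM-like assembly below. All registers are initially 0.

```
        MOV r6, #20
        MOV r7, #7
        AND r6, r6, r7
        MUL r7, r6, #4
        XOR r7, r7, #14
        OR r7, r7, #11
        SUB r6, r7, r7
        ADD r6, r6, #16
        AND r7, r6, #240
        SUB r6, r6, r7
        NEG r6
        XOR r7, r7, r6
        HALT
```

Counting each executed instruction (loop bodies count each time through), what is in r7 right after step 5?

r6=20
r7=7
r6=20&7=4
r7=4*4=16
r7=16^14=30
After step 5: r7 = 30.

30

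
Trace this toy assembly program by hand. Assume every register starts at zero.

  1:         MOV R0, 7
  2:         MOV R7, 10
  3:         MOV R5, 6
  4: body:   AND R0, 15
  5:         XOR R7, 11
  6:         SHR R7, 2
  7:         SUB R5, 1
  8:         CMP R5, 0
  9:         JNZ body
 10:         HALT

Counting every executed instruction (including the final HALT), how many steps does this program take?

40

after MOV R0, 7: R0=7
after MOV R7, 10: R7=10
after MOV R5, 6: R5=6
after AND R0, 15: R0=7&15=7
after XOR R7, 11: R7=10^11=1
after SHR R7, 2: R7=1>>2=0
after SUB R5, 1: R5=6-1=5
CMP R5, 0  (cmp 5,0)
JNZ body: taken
after AND R0, 15: R0=7&15=7
after XOR R7, 11: R7=0^11=11
after SHR R7, 2: R7=11>>2=2
after SUB R5, 1: R5=5-1=4
CMP R5, 0  (cmp 4,0)
JNZ body: taken
after AND R0, 15: R0=7&15=7
after XOR R7, 11: R7=2^11=9
after SHR R7, 2: R7=9>>2=2
after SUB R5, 1: R5=4-1=3
CMP R5, 0  (cmp 3,0)
JNZ body: taken
after AND R0, 15: R0=7&15=7
after XOR R7, 11: R7=2^11=9
after SHR R7, 2: R7=9>>2=2
after SUB R5, 1: R5=3-1=2
CMP R5, 0  (cmp 2,0)
JNZ body: taken
after AND R0, 15: R0=7&15=7
after XOR R7, 11: R7=2^11=9
after SHR R7, 2: R7=9>>2=2
after SUB R5, 1: R5=2-1=1
CMP R5, 0  (cmp 1,0)
JNZ body: taken
after AND R0, 15: R0=7&15=7
after XOR R7, 11: R7=2^11=9
after SHR R7, 2: R7=9>>2=2
after SUB R5, 1: R5=1-1=0
CMP R5, 0  (cmp 0,0)
JNZ body: not taken
halt.
Total executed instructions: 40.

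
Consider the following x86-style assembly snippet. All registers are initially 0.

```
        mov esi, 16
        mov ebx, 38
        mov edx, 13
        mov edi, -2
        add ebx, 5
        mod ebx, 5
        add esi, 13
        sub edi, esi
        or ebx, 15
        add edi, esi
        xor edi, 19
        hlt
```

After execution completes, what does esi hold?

esi=16
ebx=38
edx=13
edi=-2
ebx=38+5=43
ebx=43%5=3
esi=16+13=29
edi=(-2)-29=-31
ebx=3|15=15
edi=(-31)+29=-2
edi=(-2)^19=-19
halt.

29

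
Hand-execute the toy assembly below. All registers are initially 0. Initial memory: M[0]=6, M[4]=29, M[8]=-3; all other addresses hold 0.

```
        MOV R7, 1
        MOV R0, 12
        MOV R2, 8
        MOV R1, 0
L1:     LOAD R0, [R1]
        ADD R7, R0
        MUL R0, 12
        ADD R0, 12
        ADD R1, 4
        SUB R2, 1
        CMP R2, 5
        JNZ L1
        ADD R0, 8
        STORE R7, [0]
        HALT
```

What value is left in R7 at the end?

33

MOV R7, 1 → R7=1
MOV R0, 12 → R0=12
MOV R2, 8 → R2=8
MOV R1, 0 → R1=0
LOAD R0, [R1] → R0=M[0]=6
ADD R7, R0 → R7=1+6=7
MUL R0, 12 → R0=6*12=72
ADD R0, 12 → R0=72+12=84
ADD R1, 4 → R1=0+4=4
SUB R2, 1 → R2=8-1=7
CMP R2, 5  (cmp 7,5)
JNZ L1: taken
LOAD R0, [R1] → R0=M[4]=29
ADD R7, R0 → R7=7+29=36
MUL R0, 12 → R0=29*12=348
ADD R0, 12 → R0=348+12=360
ADD R1, 4 → R1=4+4=8
SUB R2, 1 → R2=7-1=6
CMP R2, 5  (cmp 6,5)
JNZ L1: taken
LOAD R0, [R1] → R0=M[8]=-3
ADD R7, R0 → R7=36+(-3)=33
MUL R0, 12 → R0=(-3)*12=-36
ADD R0, 12 → R0=(-36)+12=-24
ADD R1, 4 → R1=8+4=12
SUB R2, 1 → R2=6-1=5
CMP R2, 5  (cmp 5,5)
JNZ L1: not taken
ADD R0, 8 → R0=(-24)+8=-16
STORE R7, [0] → M[0]=33
halt.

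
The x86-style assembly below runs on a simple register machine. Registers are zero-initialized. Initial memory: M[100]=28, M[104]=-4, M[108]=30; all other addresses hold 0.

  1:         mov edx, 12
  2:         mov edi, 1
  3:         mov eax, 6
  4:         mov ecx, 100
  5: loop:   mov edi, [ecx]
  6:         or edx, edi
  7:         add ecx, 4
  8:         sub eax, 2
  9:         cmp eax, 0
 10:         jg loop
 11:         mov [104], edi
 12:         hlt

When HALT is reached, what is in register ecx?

after mov edx, 12: edx=12
after mov edi, 1: edi=1
after mov eax, 6: eax=6
after mov ecx, 100: ecx=100
after mov edi, [ecx]: edi=M[100]=28
after or edx, edi: edx=12|28=28
after add ecx, 4: ecx=100+4=104
after sub eax, 2: eax=6-2=4
cmp eax, 0  (cmp 4,0)
jg loop: taken
after mov edi, [ecx]: edi=M[104]=-4
after or edx, edi: edx=28|(-4)=-4
after add ecx, 4: ecx=104+4=108
after sub eax, 2: eax=4-2=2
cmp eax, 0  (cmp 2,0)
jg loop: taken
after mov edi, [ecx]: edi=M[108]=30
after or edx, edi: edx=(-4)|30=-2
after add ecx, 4: ecx=108+4=112
after sub eax, 2: eax=2-2=0
cmp eax, 0  (cmp 0,0)
jg loop: not taken
mov [104], edi → M[104]=30
halt.

112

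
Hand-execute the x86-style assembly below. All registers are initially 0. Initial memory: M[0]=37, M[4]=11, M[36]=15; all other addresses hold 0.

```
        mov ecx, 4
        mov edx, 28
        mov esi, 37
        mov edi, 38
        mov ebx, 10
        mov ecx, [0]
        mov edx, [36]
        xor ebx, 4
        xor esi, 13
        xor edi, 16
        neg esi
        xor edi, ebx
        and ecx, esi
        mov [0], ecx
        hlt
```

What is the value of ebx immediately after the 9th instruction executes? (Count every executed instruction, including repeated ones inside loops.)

14

ecx=4
edx=28
esi=37
edi=38
ebx=10
ecx=M[0]=37
edx=M[36]=15
ebx=10^4=14
esi=37^13=40
After step 9: ebx = 14.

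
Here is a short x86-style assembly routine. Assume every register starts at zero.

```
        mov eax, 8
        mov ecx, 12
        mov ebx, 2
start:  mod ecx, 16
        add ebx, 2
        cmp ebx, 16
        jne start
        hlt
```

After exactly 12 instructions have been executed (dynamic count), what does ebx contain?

mov eax, 8 → eax=8
mov ecx, 12 → ecx=12
mov ebx, 2 → ebx=2
mod ecx, 16 → ecx=12%16=12
add ebx, 2 → ebx=2+2=4
cmp ebx, 16  (cmp 4,16)
jne start: taken
mod ecx, 16 → ecx=12%16=12
add ebx, 2 → ebx=4+2=6
cmp ebx, 16  (cmp 6,16)
jne start: taken
mod ecx, 16 → ecx=12%16=12
After step 12: ebx = 6.

6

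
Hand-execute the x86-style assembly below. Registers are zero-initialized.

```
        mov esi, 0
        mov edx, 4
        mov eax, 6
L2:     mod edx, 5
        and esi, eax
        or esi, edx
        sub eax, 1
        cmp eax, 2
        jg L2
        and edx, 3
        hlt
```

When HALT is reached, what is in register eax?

2

esi=0
edx=4
eax=6
edx=4%5=4
esi=0&6=0
esi=0|4=4
eax=6-1=5
cmp eax, 2  (cmp 5,2)
jg L2: taken
edx=4%5=4
esi=4&5=4
esi=4|4=4
eax=5-1=4
cmp eax, 2  (cmp 4,2)
jg L2: taken
edx=4%5=4
esi=4&4=4
esi=4|4=4
eax=4-1=3
cmp eax, 2  (cmp 3,2)
jg L2: taken
edx=4%5=4
esi=4&3=0
esi=0|4=4
eax=3-1=2
cmp eax, 2  (cmp 2,2)
jg L2: not taken
edx=4&3=0
halt.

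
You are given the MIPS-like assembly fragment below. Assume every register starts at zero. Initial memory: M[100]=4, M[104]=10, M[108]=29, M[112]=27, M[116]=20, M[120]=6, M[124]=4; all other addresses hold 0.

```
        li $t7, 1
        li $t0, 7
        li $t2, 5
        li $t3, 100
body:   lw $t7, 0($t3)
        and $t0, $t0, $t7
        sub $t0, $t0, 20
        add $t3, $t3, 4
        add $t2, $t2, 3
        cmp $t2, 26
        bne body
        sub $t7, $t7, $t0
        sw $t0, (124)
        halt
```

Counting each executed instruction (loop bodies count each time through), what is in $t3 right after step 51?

after li $t7, 1: $t7=1
after li $t0, 7: $t0=7
after li $t2, 5: $t2=5
after li $t3, 100: $t3=100
after lw $t7, 0($t3): $t7=M[100]=4
after and $t0, $t0, $t7: $t0=7&4=4
after sub $t0, $t0, 20: $t0=4-20=-16
after add $t3, $t3, 4: $t3=100+4=104
after add $t2, $t2, 3: $t2=5+3=8
cmp $t2, 26  (cmp 8,26)
bne body: taken
after lw $t7, 0($t3): $t7=M[104]=10
after and $t0, $t0, $t7: $t0=(-16)&10=0
after sub $t0, $t0, 20: $t0=0-20=-20
after add $t3, $t3, 4: $t3=104+4=108
after add $t2, $t2, 3: $t2=8+3=11
cmp $t2, 26  (cmp 11,26)
bne body: taken
after lw $t7, 0($t3): $t7=M[108]=29
after and $t0, $t0, $t7: $t0=(-20)&29=12
after sub $t0, $t0, 20: $t0=12-20=-8
after add $t3, $t3, 4: $t3=108+4=112
after add $t2, $t2, 3: $t2=11+3=14
cmp $t2, 26  (cmp 14,26)
bne body: taken
after lw $t7, 0($t3): $t7=M[112]=27
after and $t0, $t0, $t7: $t0=(-8)&27=24
after sub $t0, $t0, 20: $t0=24-20=4
after add $t3, $t3, 4: $t3=112+4=116
after add $t2, $t2, 3: $t2=14+3=17
cmp $t2, 26  (cmp 17,26)
bne body: taken
after lw $t7, 0($t3): $t7=M[116]=20
after and $t0, $t0, $t7: $t0=4&20=4
after sub $t0, $t0, 20: $t0=4-20=-16
after add $t3, $t3, 4: $t3=116+4=120
after add $t2, $t2, 3: $t2=17+3=20
cmp $t2, 26  (cmp 20,26)
bne body: taken
after lw $t7, 0($t3): $t7=M[120]=6
after and $t0, $t0, $t7: $t0=(-16)&6=0
after sub $t0, $t0, 20: $t0=0-20=-20
after add $t3, $t3, 4: $t3=120+4=124
after add $t2, $t2, 3: $t2=20+3=23
cmp $t2, 26  (cmp 23,26)
bne body: taken
after lw $t7, 0($t3): $t7=M[124]=4
after and $t0, $t0, $t7: $t0=(-20)&4=4
after sub $t0, $t0, 20: $t0=4-20=-16
after add $t3, $t3, 4: $t3=124+4=128
after add $t2, $t2, 3: $t2=23+3=26
After step 51: $t3 = 128.

128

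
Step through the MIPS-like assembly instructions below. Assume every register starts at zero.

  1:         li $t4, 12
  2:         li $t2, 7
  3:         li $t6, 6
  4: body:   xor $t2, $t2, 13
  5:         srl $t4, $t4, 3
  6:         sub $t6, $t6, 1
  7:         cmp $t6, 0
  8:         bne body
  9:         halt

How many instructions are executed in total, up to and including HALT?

34

li $t4, 12 → $t4=12
li $t2, 7 → $t2=7
li $t6, 6 → $t6=6
xor $t2, $t2, 13 → $t2=7^13=10
srl $t4, $t4, 3 → $t4=12>>3=1
sub $t6, $t6, 1 → $t6=6-1=5
cmp $t6, 0  (cmp 5,0)
bne body: taken
xor $t2, $t2, 13 → $t2=10^13=7
srl $t4, $t4, 3 → $t4=1>>3=0
sub $t6, $t6, 1 → $t6=5-1=4
cmp $t6, 0  (cmp 4,0)
bne body: taken
xor $t2, $t2, 13 → $t2=7^13=10
srl $t4, $t4, 3 → $t4=0>>3=0
sub $t6, $t6, 1 → $t6=4-1=3
cmp $t6, 0  (cmp 3,0)
bne body: taken
xor $t2, $t2, 13 → $t2=10^13=7
srl $t4, $t4, 3 → $t4=0>>3=0
sub $t6, $t6, 1 → $t6=3-1=2
cmp $t6, 0  (cmp 2,0)
bne body: taken
xor $t2, $t2, 13 → $t2=7^13=10
srl $t4, $t4, 3 → $t4=0>>3=0
sub $t6, $t6, 1 → $t6=2-1=1
cmp $t6, 0  (cmp 1,0)
bne body: taken
xor $t2, $t2, 13 → $t2=10^13=7
srl $t4, $t4, 3 → $t4=0>>3=0
sub $t6, $t6, 1 → $t6=1-1=0
cmp $t6, 0  (cmp 0,0)
bne body: not taken
halt.
Total executed instructions: 34.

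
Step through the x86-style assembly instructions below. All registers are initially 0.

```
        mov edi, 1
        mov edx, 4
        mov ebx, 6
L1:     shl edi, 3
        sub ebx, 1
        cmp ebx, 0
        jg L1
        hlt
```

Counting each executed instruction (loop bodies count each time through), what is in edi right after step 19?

after mov edi, 1: edi=1
after mov edx, 4: edx=4
after mov ebx, 6: ebx=6
after shl edi, 3: edi=1<<3=8
after sub ebx, 1: ebx=6-1=5
cmp ebx, 0  (cmp 5,0)
jg L1: taken
after shl edi, 3: edi=8<<3=64
after sub ebx, 1: ebx=5-1=4
cmp ebx, 0  (cmp 4,0)
jg L1: taken
after shl edi, 3: edi=64<<3=512
after sub ebx, 1: ebx=4-1=3
cmp ebx, 0  (cmp 3,0)
jg L1: taken
after shl edi, 3: edi=512<<3=4096
after sub ebx, 1: ebx=3-1=2
cmp ebx, 0  (cmp 2,0)
jg L1: taken
After step 19: edi = 4096.

4096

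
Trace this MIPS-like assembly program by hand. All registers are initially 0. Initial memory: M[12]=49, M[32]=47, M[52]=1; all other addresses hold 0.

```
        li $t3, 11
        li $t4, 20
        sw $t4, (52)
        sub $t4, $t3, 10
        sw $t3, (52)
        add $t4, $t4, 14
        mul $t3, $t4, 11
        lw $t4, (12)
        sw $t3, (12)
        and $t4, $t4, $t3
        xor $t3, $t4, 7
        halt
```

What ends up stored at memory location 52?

$t3=11
$t4=20
sw $t4, (52) → M[52]=20
$t4=11-10=1
sw $t3, (52) → M[52]=11
$t4=1+14=15
$t3=15*11=165
$t4=M[12]=49
sw $t3, (12) → M[12]=165
$t4=49&165=33
$t3=33^7=38
halt.

11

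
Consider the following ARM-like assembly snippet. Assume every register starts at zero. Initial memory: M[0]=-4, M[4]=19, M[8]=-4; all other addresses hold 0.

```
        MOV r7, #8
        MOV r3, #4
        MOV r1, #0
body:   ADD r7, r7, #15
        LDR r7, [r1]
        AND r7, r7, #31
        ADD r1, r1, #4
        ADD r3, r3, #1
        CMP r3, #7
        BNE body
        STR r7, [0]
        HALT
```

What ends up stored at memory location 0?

28

after MOV r7, #8: r7=8
after MOV r3, #4: r3=4
after MOV r1, #0: r1=0
after ADD r7, r7, #15: r7=8+15=23
after LDR r7, [r1]: r7=M[0]=-4
after AND r7, r7, #31: r7=(-4)&31=28
after ADD r1, r1, #4: r1=0+4=4
after ADD r3, r3, #1: r3=4+1=5
CMP r3, #7  (cmp 5,7)
BNE body: taken
after ADD r7, r7, #15: r7=28+15=43
after LDR r7, [r1]: r7=M[4]=19
after AND r7, r7, #31: r7=19&31=19
after ADD r1, r1, #4: r1=4+4=8
after ADD r3, r3, #1: r3=5+1=6
CMP r3, #7  (cmp 6,7)
BNE body: taken
after ADD r7, r7, #15: r7=19+15=34
after LDR r7, [r1]: r7=M[8]=-4
after AND r7, r7, #31: r7=(-4)&31=28
after ADD r1, r1, #4: r1=8+4=12
after ADD r3, r3, #1: r3=6+1=7
CMP r3, #7  (cmp 7,7)
BNE body: not taken
STR r7, [0] → M[0]=28
halt.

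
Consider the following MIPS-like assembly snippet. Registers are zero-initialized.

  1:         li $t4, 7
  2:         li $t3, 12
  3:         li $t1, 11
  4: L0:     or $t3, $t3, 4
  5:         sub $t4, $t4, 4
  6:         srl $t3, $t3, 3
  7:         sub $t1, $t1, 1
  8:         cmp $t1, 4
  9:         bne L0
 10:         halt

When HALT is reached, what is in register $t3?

0

after li $t4, 7: $t4=7
after li $t3, 12: $t3=12
after li $t1, 11: $t1=11
after or $t3, $t3, 4: $t3=12|4=12
after sub $t4, $t4, 4: $t4=7-4=3
after srl $t3, $t3, 3: $t3=12>>3=1
after sub $t1, $t1, 1: $t1=11-1=10
cmp $t1, 4  (cmp 10,4)
bne L0: taken
after or $t3, $t3, 4: $t3=1|4=5
after sub $t4, $t4, 4: $t4=3-4=-1
after srl $t3, $t3, 3: $t3=5>>3=0
after sub $t1, $t1, 1: $t1=10-1=9
cmp $t1, 4  (cmp 9,4)
bne L0: taken
after or $t3, $t3, 4: $t3=0|4=4
after sub $t4, $t4, 4: $t4=(-1)-4=-5
after srl $t3, $t3, 3: $t3=4>>3=0
after sub $t1, $t1, 1: $t1=9-1=8
cmp $t1, 4  (cmp 8,4)
bne L0: taken
after or $t3, $t3, 4: $t3=0|4=4
after sub $t4, $t4, 4: $t4=(-5)-4=-9
after srl $t3, $t3, 3: $t3=4>>3=0
after sub $t1, $t1, 1: $t1=8-1=7
cmp $t1, 4  (cmp 7,4)
bne L0: taken
after or $t3, $t3, 4: $t3=0|4=4
after sub $t4, $t4, 4: $t4=(-9)-4=-13
after srl $t3, $t3, 3: $t3=4>>3=0
after sub $t1, $t1, 1: $t1=7-1=6
cmp $t1, 4  (cmp 6,4)
bne L0: taken
after or $t3, $t3, 4: $t3=0|4=4
after sub $t4, $t4, 4: $t4=(-13)-4=-17
after srl $t3, $t3, 3: $t3=4>>3=0
after sub $t1, $t1, 1: $t1=6-1=5
cmp $t1, 4  (cmp 5,4)
bne L0: taken
after or $t3, $t3, 4: $t3=0|4=4
after sub $t4, $t4, 4: $t4=(-17)-4=-21
after srl $t3, $t3, 3: $t3=4>>3=0
after sub $t1, $t1, 1: $t1=5-1=4
cmp $t1, 4  (cmp 4,4)
bne L0: not taken
halt.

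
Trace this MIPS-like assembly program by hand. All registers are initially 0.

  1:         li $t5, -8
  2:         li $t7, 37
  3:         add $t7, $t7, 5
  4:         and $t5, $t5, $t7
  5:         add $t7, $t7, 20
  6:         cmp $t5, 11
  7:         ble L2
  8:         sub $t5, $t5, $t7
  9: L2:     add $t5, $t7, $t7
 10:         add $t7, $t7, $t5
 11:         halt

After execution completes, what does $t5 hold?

$t5=-8
$t7=37
$t7=37+5=42
$t5=(-8)&42=40
$t7=42+20=62
cmp $t5, 11  (cmp 40,11)
ble L2: not taken
$t5=40-62=-22
$t5=62+62=124
$t7=62+124=186
halt.

124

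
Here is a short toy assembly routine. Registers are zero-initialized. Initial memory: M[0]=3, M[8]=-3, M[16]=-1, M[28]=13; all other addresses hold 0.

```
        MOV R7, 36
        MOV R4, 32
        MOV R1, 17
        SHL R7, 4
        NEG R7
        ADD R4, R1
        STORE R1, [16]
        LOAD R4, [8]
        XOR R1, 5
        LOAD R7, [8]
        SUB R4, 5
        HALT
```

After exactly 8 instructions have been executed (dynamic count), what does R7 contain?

R7=36
R4=32
R1=17
R7=36<<4=576
R7=-(576)=-576
R4=32+17=49
STORE R1, [16] → M[16]=17
R4=M[8]=-3
After step 8: R7 = -576.

-576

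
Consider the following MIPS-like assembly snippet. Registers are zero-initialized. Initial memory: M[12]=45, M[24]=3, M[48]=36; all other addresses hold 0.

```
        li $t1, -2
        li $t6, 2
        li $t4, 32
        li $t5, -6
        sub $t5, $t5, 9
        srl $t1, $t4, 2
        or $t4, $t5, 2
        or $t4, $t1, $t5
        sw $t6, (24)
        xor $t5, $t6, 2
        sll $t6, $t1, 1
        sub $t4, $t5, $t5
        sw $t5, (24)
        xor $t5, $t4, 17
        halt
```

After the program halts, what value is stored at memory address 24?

after li $t1, -2: $t1=-2
after li $t6, 2: $t6=2
after li $t4, 32: $t4=32
after li $t5, -6: $t5=-6
after sub $t5, $t5, 9: $t5=(-6)-9=-15
after srl $t1, $t4, 2: $t1=32>>2=8
after or $t4, $t5, 2: $t4=(-15)|2=-13
after or $t4, $t1, $t5: $t4=8|(-15)=-7
sw $t6, (24) → M[24]=2
after xor $t5, $t6, 2: $t5=2^2=0
after sll $t6, $t1, 1: $t6=8<<1=16
after sub $t4, $t5, $t5: $t4=0-0=0
sw $t5, (24) → M[24]=0
after xor $t5, $t4, 17: $t5=0^17=17
halt.

0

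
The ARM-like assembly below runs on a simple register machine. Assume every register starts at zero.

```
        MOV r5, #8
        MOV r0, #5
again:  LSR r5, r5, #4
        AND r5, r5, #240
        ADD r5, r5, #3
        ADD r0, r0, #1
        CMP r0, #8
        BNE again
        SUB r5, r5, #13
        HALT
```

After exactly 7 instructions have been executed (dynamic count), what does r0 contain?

6

MOV r5, #8 → r5=8
MOV r0, #5 → r0=5
LSR r5, r5, #4 → r5=8>>4=0
AND r5, r5, #240 → r5=0&240=0
ADD r5, r5, #3 → r5=0+3=3
ADD r0, r0, #1 → r0=5+1=6
CMP r0, #8  (cmp 6,8)
After step 7: r0 = 6.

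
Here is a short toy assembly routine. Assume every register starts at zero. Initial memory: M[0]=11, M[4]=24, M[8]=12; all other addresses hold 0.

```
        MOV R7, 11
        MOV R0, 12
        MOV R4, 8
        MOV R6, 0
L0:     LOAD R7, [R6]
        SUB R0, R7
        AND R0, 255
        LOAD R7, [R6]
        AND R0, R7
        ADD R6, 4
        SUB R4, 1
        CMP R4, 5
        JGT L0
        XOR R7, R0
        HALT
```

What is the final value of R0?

R7=11
R0=12
R4=8
R6=0
R7=M[0]=11
R0=12-11=1
R0=1&255=1
R7=M[0]=11
R0=1&11=1
R6=0+4=4
R4=8-1=7
CMP R4, 5  (cmp 7,5)
JGT L0: taken
R7=M[4]=24
R0=1-24=-23
R0=(-23)&255=233
R7=M[4]=24
R0=233&24=8
R6=4+4=8
R4=7-1=6
CMP R4, 5  (cmp 6,5)
JGT L0: taken
R7=M[8]=12
R0=8-12=-4
R0=(-4)&255=252
R7=M[8]=12
R0=252&12=12
R6=8+4=12
R4=6-1=5
CMP R4, 5  (cmp 5,5)
JGT L0: not taken
R7=12^12=0
halt.

12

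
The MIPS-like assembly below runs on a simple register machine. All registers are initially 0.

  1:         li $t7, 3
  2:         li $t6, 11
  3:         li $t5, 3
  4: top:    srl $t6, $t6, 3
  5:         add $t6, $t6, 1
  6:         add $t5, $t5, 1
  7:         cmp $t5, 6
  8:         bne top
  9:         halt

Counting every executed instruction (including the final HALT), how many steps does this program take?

$t7=3
$t6=11
$t5=3
$t6=11>>3=1
$t6=1+1=2
$t5=3+1=4
cmp $t5, 6  (cmp 4,6)
bne top: taken
$t6=2>>3=0
$t6=0+1=1
$t5=4+1=5
cmp $t5, 6  (cmp 5,6)
bne top: taken
$t6=1>>3=0
$t6=0+1=1
$t5=5+1=6
cmp $t5, 6  (cmp 6,6)
bne top: not taken
halt.
Total executed instructions: 19.

19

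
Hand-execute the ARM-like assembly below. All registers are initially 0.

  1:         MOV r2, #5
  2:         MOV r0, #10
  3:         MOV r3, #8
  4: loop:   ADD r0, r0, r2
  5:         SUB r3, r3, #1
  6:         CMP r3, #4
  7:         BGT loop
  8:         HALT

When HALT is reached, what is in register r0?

r2=5
r0=10
r3=8
r0=10+5=15
r3=8-1=7
CMP r3, #4  (cmp 7,4)
BGT loop: taken
r0=15+5=20
r3=7-1=6
CMP r3, #4  (cmp 6,4)
BGT loop: taken
r0=20+5=25
r3=6-1=5
CMP r3, #4  (cmp 5,4)
BGT loop: taken
r0=25+5=30
r3=5-1=4
CMP r3, #4  (cmp 4,4)
BGT loop: not taken
halt.

30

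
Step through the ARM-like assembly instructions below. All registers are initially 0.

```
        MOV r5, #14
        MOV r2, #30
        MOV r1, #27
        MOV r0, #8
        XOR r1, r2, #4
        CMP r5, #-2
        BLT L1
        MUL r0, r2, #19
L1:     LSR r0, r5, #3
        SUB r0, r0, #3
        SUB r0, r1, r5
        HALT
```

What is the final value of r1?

after MOV r5, #14: r5=14
after MOV r2, #30: r2=30
after MOV r1, #27: r1=27
after MOV r0, #8: r0=8
after XOR r1, r2, #4: r1=30^4=26
CMP r5, #-2  (cmp 14,-2)
BLT L1: not taken
after MUL r0, r2, #19: r0=30*19=570
after LSR r0, r5, #3: r0=14>>3=1
after SUB r0, r0, #3: r0=1-3=-2
after SUB r0, r1, r5: r0=26-14=12
halt.

26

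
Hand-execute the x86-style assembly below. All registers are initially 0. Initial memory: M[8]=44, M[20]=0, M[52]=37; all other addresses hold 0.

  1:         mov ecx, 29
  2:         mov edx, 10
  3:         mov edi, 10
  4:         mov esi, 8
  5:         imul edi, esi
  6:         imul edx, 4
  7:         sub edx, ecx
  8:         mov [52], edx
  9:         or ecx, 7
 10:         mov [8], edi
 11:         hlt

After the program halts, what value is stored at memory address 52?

after mov ecx, 29: ecx=29
after mov edx, 10: edx=10
after mov edi, 10: edi=10
after mov esi, 8: esi=8
after imul edi, esi: edi=10*8=80
after imul edx, 4: edx=10*4=40
after sub edx, ecx: edx=40-29=11
mov [52], edx → M[52]=11
after or ecx, 7: ecx=29|7=31
mov [8], edi → M[8]=80
halt.

11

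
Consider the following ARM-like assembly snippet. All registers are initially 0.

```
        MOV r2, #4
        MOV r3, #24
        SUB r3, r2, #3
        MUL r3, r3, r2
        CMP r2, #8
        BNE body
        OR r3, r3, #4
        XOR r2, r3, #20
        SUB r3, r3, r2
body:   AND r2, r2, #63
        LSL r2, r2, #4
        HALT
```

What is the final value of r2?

64

after MOV r2, #4: r2=4
after MOV r3, #24: r3=24
after SUB r3, r2, #3: r3=4-3=1
after MUL r3, r3, r2: r3=1*4=4
CMP r2, #8  (cmp 4,8)
BNE body: taken
after AND r2, r2, #63: r2=4&63=4
after LSL r2, r2, #4: r2=4<<4=64
halt.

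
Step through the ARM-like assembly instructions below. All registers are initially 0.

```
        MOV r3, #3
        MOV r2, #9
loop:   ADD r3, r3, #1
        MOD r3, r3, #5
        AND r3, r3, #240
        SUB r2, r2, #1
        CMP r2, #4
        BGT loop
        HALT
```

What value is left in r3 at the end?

MOV r3, #3 → r3=3
MOV r2, #9 → r2=9
ADD r3, r3, #1 → r3=3+1=4
MOD r3, r3, #5 → r3=4%5=4
AND r3, r3, #240 → r3=4&240=0
SUB r2, r2, #1 → r2=9-1=8
CMP r2, #4  (cmp 8,4)
BGT loop: taken
ADD r3, r3, #1 → r3=0+1=1
MOD r3, r3, #5 → r3=1%5=1
AND r3, r3, #240 → r3=1&240=0
SUB r2, r2, #1 → r2=8-1=7
CMP r2, #4  (cmp 7,4)
BGT loop: taken
ADD r3, r3, #1 → r3=0+1=1
MOD r3, r3, #5 → r3=1%5=1
AND r3, r3, #240 → r3=1&240=0
SUB r2, r2, #1 → r2=7-1=6
CMP r2, #4  (cmp 6,4)
BGT loop: taken
ADD r3, r3, #1 → r3=0+1=1
MOD r3, r3, #5 → r3=1%5=1
AND r3, r3, #240 → r3=1&240=0
SUB r2, r2, #1 → r2=6-1=5
CMP r2, #4  (cmp 5,4)
BGT loop: taken
ADD r3, r3, #1 → r3=0+1=1
MOD r3, r3, #5 → r3=1%5=1
AND r3, r3, #240 → r3=1&240=0
SUB r2, r2, #1 → r2=5-1=4
CMP r2, #4  (cmp 4,4)
BGT loop: not taken
halt.

0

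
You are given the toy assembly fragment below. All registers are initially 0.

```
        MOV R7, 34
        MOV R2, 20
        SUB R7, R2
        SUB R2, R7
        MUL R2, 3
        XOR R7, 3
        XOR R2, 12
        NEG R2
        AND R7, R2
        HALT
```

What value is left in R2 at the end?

-30

MOV R7, 34 → R7=34
MOV R2, 20 → R2=20
SUB R7, R2 → R7=34-20=14
SUB R2, R7 → R2=20-14=6
MUL R2, 3 → R2=6*3=18
XOR R7, 3 → R7=14^3=13
XOR R2, 12 → R2=18^12=30
NEG R2 → R2=-(30)=-30
AND R7, R2 → R7=13&(-30)=0
halt.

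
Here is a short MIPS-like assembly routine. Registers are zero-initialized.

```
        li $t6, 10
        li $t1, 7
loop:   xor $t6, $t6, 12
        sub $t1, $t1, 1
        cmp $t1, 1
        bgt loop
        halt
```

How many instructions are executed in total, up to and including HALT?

after li $t6, 10: $t6=10
after li $t1, 7: $t1=7
after xor $t6, $t6, 12: $t6=10^12=6
after sub $t1, $t1, 1: $t1=7-1=6
cmp $t1, 1  (cmp 6,1)
bgt loop: taken
after xor $t6, $t6, 12: $t6=6^12=10
after sub $t1, $t1, 1: $t1=6-1=5
cmp $t1, 1  (cmp 5,1)
bgt loop: taken
after xor $t6, $t6, 12: $t6=10^12=6
after sub $t1, $t1, 1: $t1=5-1=4
cmp $t1, 1  (cmp 4,1)
bgt loop: taken
after xor $t6, $t6, 12: $t6=6^12=10
after sub $t1, $t1, 1: $t1=4-1=3
cmp $t1, 1  (cmp 3,1)
bgt loop: taken
after xor $t6, $t6, 12: $t6=10^12=6
after sub $t1, $t1, 1: $t1=3-1=2
cmp $t1, 1  (cmp 2,1)
bgt loop: taken
after xor $t6, $t6, 12: $t6=6^12=10
after sub $t1, $t1, 1: $t1=2-1=1
cmp $t1, 1  (cmp 1,1)
bgt loop: not taken
halt.
Total executed instructions: 27.

27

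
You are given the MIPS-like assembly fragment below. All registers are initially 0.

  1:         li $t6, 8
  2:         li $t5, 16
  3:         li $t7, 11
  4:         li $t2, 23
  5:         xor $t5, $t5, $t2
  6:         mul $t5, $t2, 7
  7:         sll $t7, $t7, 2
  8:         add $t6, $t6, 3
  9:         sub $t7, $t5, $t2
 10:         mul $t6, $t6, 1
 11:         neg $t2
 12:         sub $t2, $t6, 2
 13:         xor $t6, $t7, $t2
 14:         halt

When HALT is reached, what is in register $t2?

9

after li $t6, 8: $t6=8
after li $t5, 16: $t5=16
after li $t7, 11: $t7=11
after li $t2, 23: $t2=23
after xor $t5, $t5, $t2: $t5=16^23=7
after mul $t5, $t2, 7: $t5=23*7=161
after sll $t7, $t7, 2: $t7=11<<2=44
after add $t6, $t6, 3: $t6=8+3=11
after sub $t7, $t5, $t2: $t7=161-23=138
after mul $t6, $t6, 1: $t6=11*1=11
after neg $t2: $t2=-(23)=-23
after sub $t2, $t6, 2: $t2=11-2=9
after xor $t6, $t7, $t2: $t6=138^9=131
halt.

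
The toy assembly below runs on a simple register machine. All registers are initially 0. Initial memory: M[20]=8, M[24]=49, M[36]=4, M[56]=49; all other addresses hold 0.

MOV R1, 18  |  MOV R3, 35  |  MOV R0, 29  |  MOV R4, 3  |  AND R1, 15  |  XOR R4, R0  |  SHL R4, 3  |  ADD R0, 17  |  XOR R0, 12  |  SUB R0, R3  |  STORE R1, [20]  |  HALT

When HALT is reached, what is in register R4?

MOV R1, 18 → R1=18
MOV R3, 35 → R3=35
MOV R0, 29 → R0=29
MOV R4, 3 → R4=3
AND R1, 15 → R1=18&15=2
XOR R4, R0 → R4=3^29=30
SHL R4, 3 → R4=30<<3=240
ADD R0, 17 → R0=29+17=46
XOR R0, 12 → R0=46^12=34
SUB R0, R3 → R0=34-35=-1
STORE R1, [20] → M[20]=2
halt.

240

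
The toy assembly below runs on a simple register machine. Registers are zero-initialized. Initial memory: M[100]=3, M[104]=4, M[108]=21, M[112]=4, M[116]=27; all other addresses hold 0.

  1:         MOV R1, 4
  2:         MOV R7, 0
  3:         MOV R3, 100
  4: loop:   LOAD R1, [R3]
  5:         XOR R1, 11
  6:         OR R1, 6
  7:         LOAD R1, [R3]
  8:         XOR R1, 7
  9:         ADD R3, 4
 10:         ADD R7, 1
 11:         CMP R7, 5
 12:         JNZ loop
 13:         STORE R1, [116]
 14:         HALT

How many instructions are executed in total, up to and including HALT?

R1=4
R7=0
R3=100
R1=M[100]=3
R1=3^11=8
R1=8|6=14
R1=M[100]=3
R1=3^7=4
R3=100+4=104
R7=0+1=1
CMP R7, 5  (cmp 1,5)
JNZ loop: taken
R1=M[104]=4
R1=4^11=15
R1=15|6=15
R1=M[104]=4
R1=4^7=3
R3=104+4=108
R7=1+1=2
CMP R7, 5  (cmp 2,5)
JNZ loop: taken
R1=M[108]=21
R1=21^11=30
R1=30|6=30
R1=M[108]=21
R1=21^7=18
R3=108+4=112
R7=2+1=3
CMP R7, 5  (cmp 3,5)
JNZ loop: taken
R1=M[112]=4
R1=4^11=15
R1=15|6=15
R1=M[112]=4
R1=4^7=3
R3=112+4=116
R7=3+1=4
CMP R7, 5  (cmp 4,5)
JNZ loop: taken
R1=M[116]=27
R1=27^11=16
R1=16|6=22
R1=M[116]=27
R1=27^7=28
R3=116+4=120
R7=4+1=5
CMP R7, 5  (cmp 5,5)
JNZ loop: not taken
STORE R1, [116] → M[116]=28
halt.
Total executed instructions: 50.

50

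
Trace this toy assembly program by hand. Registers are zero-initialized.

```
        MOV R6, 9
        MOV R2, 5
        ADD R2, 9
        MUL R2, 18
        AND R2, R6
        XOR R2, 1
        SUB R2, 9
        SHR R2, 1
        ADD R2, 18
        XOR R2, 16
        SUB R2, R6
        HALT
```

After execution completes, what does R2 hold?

-7

R6=9
R2=5
R2=5+9=14
R2=14*18=252
R2=252&9=8
R2=8^1=9
R2=9-9=0
R2=0>>1=0
R2=0+18=18
R2=18^16=2
R2=2-9=-7
halt.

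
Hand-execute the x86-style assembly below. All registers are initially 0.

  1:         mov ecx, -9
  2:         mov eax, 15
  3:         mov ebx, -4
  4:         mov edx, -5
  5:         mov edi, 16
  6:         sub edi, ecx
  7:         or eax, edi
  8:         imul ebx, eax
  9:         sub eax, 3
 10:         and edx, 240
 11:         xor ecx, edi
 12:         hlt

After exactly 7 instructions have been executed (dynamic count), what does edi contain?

ecx=-9
eax=15
ebx=-4
edx=-5
edi=16
edi=16-(-9)=25
eax=15|25=31
After step 7: edi = 25.

25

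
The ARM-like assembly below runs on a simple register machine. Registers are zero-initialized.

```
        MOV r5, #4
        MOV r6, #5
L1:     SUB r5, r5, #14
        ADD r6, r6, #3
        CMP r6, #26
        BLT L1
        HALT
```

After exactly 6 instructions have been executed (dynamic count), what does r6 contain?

8

after MOV r5, #4: r5=4
after MOV r6, #5: r6=5
after SUB r5, r5, #14: r5=4-14=-10
after ADD r6, r6, #3: r6=5+3=8
CMP r6, #26  (cmp 8,26)
BLT L1: taken
After step 6: r6 = 8.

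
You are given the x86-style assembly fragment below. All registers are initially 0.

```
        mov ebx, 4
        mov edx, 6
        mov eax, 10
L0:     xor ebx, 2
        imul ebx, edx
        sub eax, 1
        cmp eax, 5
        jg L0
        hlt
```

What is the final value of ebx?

49764

after mov ebx, 4: ebx=4
after mov edx, 6: edx=6
after mov eax, 10: eax=10
after xor ebx, 2: ebx=4^2=6
after imul ebx, edx: ebx=6*6=36
after sub eax, 1: eax=10-1=9
cmp eax, 5  (cmp 9,5)
jg L0: taken
after xor ebx, 2: ebx=36^2=38
after imul ebx, edx: ebx=38*6=228
after sub eax, 1: eax=9-1=8
cmp eax, 5  (cmp 8,5)
jg L0: taken
after xor ebx, 2: ebx=228^2=230
after imul ebx, edx: ebx=230*6=1380
after sub eax, 1: eax=8-1=7
cmp eax, 5  (cmp 7,5)
jg L0: taken
after xor ebx, 2: ebx=1380^2=1382
after imul ebx, edx: ebx=1382*6=8292
after sub eax, 1: eax=7-1=6
cmp eax, 5  (cmp 6,5)
jg L0: taken
after xor ebx, 2: ebx=8292^2=8294
after imul ebx, edx: ebx=8294*6=49764
after sub eax, 1: eax=6-1=5
cmp eax, 5  (cmp 5,5)
jg L0: not taken
halt.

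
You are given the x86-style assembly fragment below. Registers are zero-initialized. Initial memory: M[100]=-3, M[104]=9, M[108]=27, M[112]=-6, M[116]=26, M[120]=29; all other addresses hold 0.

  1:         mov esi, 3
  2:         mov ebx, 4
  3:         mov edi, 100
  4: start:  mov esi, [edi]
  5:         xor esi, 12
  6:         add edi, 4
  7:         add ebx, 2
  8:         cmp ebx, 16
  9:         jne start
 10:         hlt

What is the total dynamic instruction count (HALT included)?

40

esi=3
ebx=4
edi=100
esi=M[100]=-3
esi=(-3)^12=-15
edi=100+4=104
ebx=4+2=6
cmp ebx, 16  (cmp 6,16)
jne start: taken
esi=M[104]=9
esi=9^12=5
edi=104+4=108
ebx=6+2=8
cmp ebx, 16  (cmp 8,16)
jne start: taken
esi=M[108]=27
esi=27^12=23
edi=108+4=112
ebx=8+2=10
cmp ebx, 16  (cmp 10,16)
jne start: taken
esi=M[112]=-6
esi=(-6)^12=-10
edi=112+4=116
ebx=10+2=12
cmp ebx, 16  (cmp 12,16)
jne start: taken
esi=M[116]=26
esi=26^12=22
edi=116+4=120
ebx=12+2=14
cmp ebx, 16  (cmp 14,16)
jne start: taken
esi=M[120]=29
esi=29^12=17
edi=120+4=124
ebx=14+2=16
cmp ebx, 16  (cmp 16,16)
jne start: not taken
halt.
Total executed instructions: 40.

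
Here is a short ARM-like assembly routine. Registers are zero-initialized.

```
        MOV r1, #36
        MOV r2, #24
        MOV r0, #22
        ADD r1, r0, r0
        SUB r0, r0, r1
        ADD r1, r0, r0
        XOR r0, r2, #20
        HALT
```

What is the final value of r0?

12

r1=36
r2=24
r0=22
r1=22+22=44
r0=22-44=-22
r1=(-22)+(-22)=-44
r0=24^20=12
halt.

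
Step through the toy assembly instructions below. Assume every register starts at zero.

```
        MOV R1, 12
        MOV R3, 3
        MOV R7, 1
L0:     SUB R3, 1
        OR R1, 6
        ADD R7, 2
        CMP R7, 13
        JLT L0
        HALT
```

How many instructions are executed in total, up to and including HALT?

34

after MOV R1, 12: R1=12
after MOV R3, 3: R3=3
after MOV R7, 1: R7=1
after SUB R3, 1: R3=3-1=2
after OR R1, 6: R1=12|6=14
after ADD R7, 2: R7=1+2=3
CMP R7, 13  (cmp 3,13)
JLT L0: taken
after SUB R3, 1: R3=2-1=1
after OR R1, 6: R1=14|6=14
after ADD R7, 2: R7=3+2=5
CMP R7, 13  (cmp 5,13)
JLT L0: taken
after SUB R3, 1: R3=1-1=0
after OR R1, 6: R1=14|6=14
after ADD R7, 2: R7=5+2=7
CMP R7, 13  (cmp 7,13)
JLT L0: taken
after SUB R3, 1: R3=0-1=-1
after OR R1, 6: R1=14|6=14
after ADD R7, 2: R7=7+2=9
CMP R7, 13  (cmp 9,13)
JLT L0: taken
after SUB R3, 1: R3=(-1)-1=-2
after OR R1, 6: R1=14|6=14
after ADD R7, 2: R7=9+2=11
CMP R7, 13  (cmp 11,13)
JLT L0: taken
after SUB R3, 1: R3=(-2)-1=-3
after OR R1, 6: R1=14|6=14
after ADD R7, 2: R7=11+2=13
CMP R7, 13  (cmp 13,13)
JLT L0: not taken
halt.
Total executed instructions: 34.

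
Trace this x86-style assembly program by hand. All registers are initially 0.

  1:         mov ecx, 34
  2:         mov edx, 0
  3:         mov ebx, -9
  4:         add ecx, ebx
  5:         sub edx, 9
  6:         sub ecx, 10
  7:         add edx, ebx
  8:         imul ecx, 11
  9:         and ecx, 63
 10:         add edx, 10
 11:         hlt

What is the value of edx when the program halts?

-8

ecx=34
edx=0
ebx=-9
ecx=34+(-9)=25
edx=0-9=-9
ecx=25-10=15
edx=(-9)+(-9)=-18
ecx=15*11=165
ecx=165&63=37
edx=(-18)+10=-8
halt.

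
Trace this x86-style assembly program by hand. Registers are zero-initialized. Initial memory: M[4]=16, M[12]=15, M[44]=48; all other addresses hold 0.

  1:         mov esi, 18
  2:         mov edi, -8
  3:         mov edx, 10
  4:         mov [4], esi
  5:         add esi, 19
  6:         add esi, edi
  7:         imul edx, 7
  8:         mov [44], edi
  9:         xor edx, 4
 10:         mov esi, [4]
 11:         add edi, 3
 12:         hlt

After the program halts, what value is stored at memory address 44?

-8

mov esi, 18 → esi=18
mov edi, -8 → edi=-8
mov edx, 10 → edx=10
mov [4], esi → M[4]=18
add esi, 19 → esi=18+19=37
add esi, edi → esi=37+(-8)=29
imul edx, 7 → edx=10*7=70
mov [44], edi → M[44]=-8
xor edx, 4 → edx=70^4=66
mov esi, [4] → esi=M[4]=18
add edi, 3 → edi=(-8)+3=-5
halt.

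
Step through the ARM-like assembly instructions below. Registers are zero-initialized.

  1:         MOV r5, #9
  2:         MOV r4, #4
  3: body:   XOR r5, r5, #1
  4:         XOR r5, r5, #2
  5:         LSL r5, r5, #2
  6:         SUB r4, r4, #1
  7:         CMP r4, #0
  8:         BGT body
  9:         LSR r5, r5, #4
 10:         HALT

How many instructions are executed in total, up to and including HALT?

28

MOV r5, #9 → r5=9
MOV r4, #4 → r4=4
XOR r5, r5, #1 → r5=9^1=8
XOR r5, r5, #2 → r5=8^2=10
LSL r5, r5, #2 → r5=10<<2=40
SUB r4, r4, #1 → r4=4-1=3
CMP r4, #0  (cmp 3,0)
BGT body: taken
XOR r5, r5, #1 → r5=40^1=41
XOR r5, r5, #2 → r5=41^2=43
LSL r5, r5, #2 → r5=43<<2=172
SUB r4, r4, #1 → r4=3-1=2
CMP r4, #0  (cmp 2,0)
BGT body: taken
XOR r5, r5, #1 → r5=172^1=173
XOR r5, r5, #2 → r5=173^2=175
LSL r5, r5, #2 → r5=175<<2=700
SUB r4, r4, #1 → r4=2-1=1
CMP r4, #0  (cmp 1,0)
BGT body: taken
XOR r5, r5, #1 → r5=700^1=701
XOR r5, r5, #2 → r5=701^2=703
LSL r5, r5, #2 → r5=703<<2=2812
SUB r4, r4, #1 → r4=1-1=0
CMP r4, #0  (cmp 0,0)
BGT body: not taken
LSR r5, r5, #4 → r5=2812>>4=175
halt.
Total executed instructions: 28.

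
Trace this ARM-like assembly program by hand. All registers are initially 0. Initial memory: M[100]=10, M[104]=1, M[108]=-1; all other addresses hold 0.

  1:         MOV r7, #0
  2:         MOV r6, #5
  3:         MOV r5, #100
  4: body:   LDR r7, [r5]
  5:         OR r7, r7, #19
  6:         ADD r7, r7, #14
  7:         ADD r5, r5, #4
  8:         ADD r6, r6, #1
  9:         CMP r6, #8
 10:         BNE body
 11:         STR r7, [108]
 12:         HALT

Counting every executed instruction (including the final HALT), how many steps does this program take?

26

r7=0
r6=5
r5=100
r7=M[100]=10
r7=10|19=27
r7=27+14=41
r5=100+4=104
r6=5+1=6
CMP r6, #8  (cmp 6,8)
BNE body: taken
r7=M[104]=1
r7=1|19=19
r7=19+14=33
r5=104+4=108
r6=6+1=7
CMP r6, #8  (cmp 7,8)
BNE body: taken
r7=M[108]=-1
r7=(-1)|19=-1
r7=(-1)+14=13
r5=108+4=112
r6=7+1=8
CMP r6, #8  (cmp 8,8)
BNE body: not taken
STR r7, [108] → M[108]=13
halt.
Total executed instructions: 26.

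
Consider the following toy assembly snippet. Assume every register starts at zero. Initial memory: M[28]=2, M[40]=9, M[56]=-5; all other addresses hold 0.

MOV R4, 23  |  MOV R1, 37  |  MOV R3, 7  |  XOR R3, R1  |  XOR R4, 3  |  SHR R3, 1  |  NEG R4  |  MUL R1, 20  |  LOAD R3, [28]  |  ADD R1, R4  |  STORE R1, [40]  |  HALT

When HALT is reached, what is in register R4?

-20

MOV R4, 23 → R4=23
MOV R1, 37 → R1=37
MOV R3, 7 → R3=7
XOR R3, R1 → R3=7^37=34
XOR R4, 3 → R4=23^3=20
SHR R3, 1 → R3=34>>1=17
NEG R4 → R4=-(20)=-20
MUL R1, 20 → R1=37*20=740
LOAD R3, [28] → R3=M[28]=2
ADD R1, R4 → R1=740+(-20)=720
STORE R1, [40] → M[40]=720
halt.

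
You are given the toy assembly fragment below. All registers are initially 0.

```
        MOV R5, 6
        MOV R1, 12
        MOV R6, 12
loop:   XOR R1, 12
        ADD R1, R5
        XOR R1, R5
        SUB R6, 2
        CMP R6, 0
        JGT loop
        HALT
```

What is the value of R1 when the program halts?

MOV R5, 6 → R5=6
MOV R1, 12 → R1=12
MOV R6, 12 → R6=12
XOR R1, 12 → R1=12^12=0
ADD R1, R5 → R1=0+6=6
XOR R1, R5 → R1=6^6=0
SUB R6, 2 → R6=12-2=10
CMP R6, 0  (cmp 10,0)
JGT loop: taken
XOR R1, 12 → R1=0^12=12
ADD R1, R5 → R1=12+6=18
XOR R1, R5 → R1=18^6=20
SUB R6, 2 → R6=10-2=8
CMP R6, 0  (cmp 8,0)
JGT loop: taken
XOR R1, 12 → R1=20^12=24
ADD R1, R5 → R1=24+6=30
XOR R1, R5 → R1=30^6=24
SUB R6, 2 → R6=8-2=6
CMP R6, 0  (cmp 6,0)
JGT loop: taken
XOR R1, 12 → R1=24^12=20
ADD R1, R5 → R1=20+6=26
XOR R1, R5 → R1=26^6=28
SUB R6, 2 → R6=6-2=4
CMP R6, 0  (cmp 4,0)
JGT loop: taken
XOR R1, 12 → R1=28^12=16
ADD R1, R5 → R1=16+6=22
XOR R1, R5 → R1=22^6=16
SUB R6, 2 → R6=4-2=2
CMP R6, 0  (cmp 2,0)
JGT loop: taken
XOR R1, 12 → R1=16^12=28
ADD R1, R5 → R1=28+6=34
XOR R1, R5 → R1=34^6=36
SUB R6, 2 → R6=2-2=0
CMP R6, 0  (cmp 0,0)
JGT loop: not taken
halt.

36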